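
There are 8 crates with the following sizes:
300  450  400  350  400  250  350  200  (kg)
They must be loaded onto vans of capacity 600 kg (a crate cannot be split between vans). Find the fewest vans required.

Total = 450 + 400 + 400 + 350 + 350 + 300 + 250 + 200 = 2700 kg.
Lower bound: ⌈2700/600⌉ = 5 vans.
A packing using 6 vans:
  van 1: 450 = 450
  van 2: 400 + 200 = 600
  van 3: 400 = 400
  van 4: 350 + 250 = 600
  van 5: 350 = 350
  van 6: 300 = 300
No arrangement into 5 vans stays within capacity, so 6 is optimal.

6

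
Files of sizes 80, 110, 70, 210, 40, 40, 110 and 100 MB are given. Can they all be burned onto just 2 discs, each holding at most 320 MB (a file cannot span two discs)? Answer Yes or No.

Total = 760 MB; ⌈760/320⌉ = 3.
At least 3 discs are required, but only 2 are allowed.

No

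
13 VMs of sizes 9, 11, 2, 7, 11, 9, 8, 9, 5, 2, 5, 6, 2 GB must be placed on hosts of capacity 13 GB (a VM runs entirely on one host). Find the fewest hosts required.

8

Total = 11 + 11 + 9 + 9 + 9 + 8 + 7 + 6 + 5 + 5 + 2 + 2 + 2 = 86 GB.
Lower bound: ⌈86/13⌉ = 7 hosts.
A packing using 8 hosts:
  host 1: 11 + 2 = 13
  host 2: 11 + 2 = 13
  host 3: 9 + 2 = 11
  host 4: 9 = 9
  host 5: 9 = 9
  host 6: 8 + 5 = 13
  host 7: 7 + 6 = 13
  host 8: 5 = 5
No arrangement into 7 hosts stays within capacity, so 8 is optimal.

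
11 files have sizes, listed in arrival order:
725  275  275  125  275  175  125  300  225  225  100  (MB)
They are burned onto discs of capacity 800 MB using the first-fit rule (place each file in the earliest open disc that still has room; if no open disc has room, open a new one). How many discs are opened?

  725 → disc 1 (new)  [load 725/800]
  275 → disc 2 (new)  [load 275/800]
  275 → disc 2  [load 550/800]
  125 → disc 2  [load 675/800]
  275 → disc 3 (new)  [load 275/800]
  175 → disc 3  [load 450/800]
  125 → disc 2  [load 800/800]
  300 → disc 3  [load 750/800]
  225 → disc 4 (new)  [load 225/800]
  225 → disc 4  [load 450/800]
  100 → disc 4  [load 550/800]
4 discs opened.

4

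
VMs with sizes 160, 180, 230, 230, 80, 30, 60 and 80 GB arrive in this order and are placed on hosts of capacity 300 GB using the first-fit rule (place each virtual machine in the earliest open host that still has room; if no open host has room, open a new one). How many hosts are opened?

5

  160 → host 1 (new)  [load 160/300]
  180 → host 2 (new)  [load 180/300]
  230 → host 3 (new)  [load 230/300]
  230 → host 4 (new)  [load 230/300]
  80 → host 1  [load 240/300]
  30 → host 1  [load 270/300]
  60 → host 2  [load 240/300]
  80 → host 5 (new)  [load 80/300]
5 hosts opened.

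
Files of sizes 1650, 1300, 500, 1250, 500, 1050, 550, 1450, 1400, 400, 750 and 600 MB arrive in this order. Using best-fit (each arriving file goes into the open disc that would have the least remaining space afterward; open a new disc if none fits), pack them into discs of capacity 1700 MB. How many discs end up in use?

8

  1650 → disc 1 (new)  [load 1650/1700]
  1300 → disc 2 (new)  [load 1300/1700]
  500 → disc 3 (new)  [load 500/1700]
  1250 → disc 4 (new)  [load 1250/1700]
  500 → disc 3  [load 1000/1700]
  1050 → disc 5 (new)  [load 1050/1700]
  550 → disc 5  [load 1600/1700]
  1450 → disc 6 (new)  [load 1450/1700]
  1400 → disc 7 (new)  [load 1400/1700]
  400 → disc 2  [load 1700/1700]
  750 → disc 8 (new)  [load 750/1700]
  600 → disc 3  [load 1600/1700]
8 discs opened.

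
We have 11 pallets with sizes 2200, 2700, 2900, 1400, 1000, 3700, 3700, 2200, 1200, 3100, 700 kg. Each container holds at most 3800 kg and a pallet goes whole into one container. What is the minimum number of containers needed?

7

Total = 3700 + 3700 + 3100 + 2900 + 2700 + 2200 + 2200 + 1400 + 1200 + 1000 + 700 = 24800 kg.
Lower bound: ⌈24800/3800⌉ = 7 containers.
A packing using 7 containers:
  container 1: 3700 = 3700
  container 2: 3700 = 3700
  container 3: 3100 + 700 = 3800
  container 4: 2900 = 2900
  container 5: 2700 + 1000 = 3700
  container 6: 2200 + 1400 = 3600
  container 7: 2200 + 1200 = 3400
This matches the lower bound, so 7 is optimal.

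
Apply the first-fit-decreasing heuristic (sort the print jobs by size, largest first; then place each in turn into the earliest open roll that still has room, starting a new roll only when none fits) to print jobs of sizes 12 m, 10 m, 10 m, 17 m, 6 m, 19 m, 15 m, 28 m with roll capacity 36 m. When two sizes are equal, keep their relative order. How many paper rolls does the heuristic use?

Sorted descending: 28, 19, 17, 15, 12, 10, 10, 6.
  28 → roll 1 (new)  [load 28/36]
  19 → roll 2 (new)  [load 19/36]
  17 → roll 2  [load 36/36]
  15 → roll 3 (new)  [load 15/36]
  12 → roll 3  [load 27/36]
  10 → roll 4 (new)  [load 10/36]
  10 → roll 4  [load 20/36]
  6 → roll 1  [load 34/36]
4 paper rolls opened.

4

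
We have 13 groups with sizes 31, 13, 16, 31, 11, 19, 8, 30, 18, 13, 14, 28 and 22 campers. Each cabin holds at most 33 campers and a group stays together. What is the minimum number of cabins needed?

9

Total = 31 + 31 + 30 + 28 + 22 + 19 + 18 + 16 + 14 + 13 + 13 + 11 + 8 = 254 campers.
Lower bound: ⌈254/33⌉ = 8 cabins.
A packing using 9 cabins:
  cabin 1: 31 = 31
  cabin 2: 31 = 31
  cabin 3: 30 = 30
  cabin 4: 28 = 28
  cabin 5: 22 + 11 = 33
  cabin 6: 19 + 14 = 33
  cabin 7: 18 + 13 = 31
  cabin 8: 16 + 13 = 29
  cabin 9: 8 = 8
No arrangement into 8 cabins stays within capacity, so 9 is optimal.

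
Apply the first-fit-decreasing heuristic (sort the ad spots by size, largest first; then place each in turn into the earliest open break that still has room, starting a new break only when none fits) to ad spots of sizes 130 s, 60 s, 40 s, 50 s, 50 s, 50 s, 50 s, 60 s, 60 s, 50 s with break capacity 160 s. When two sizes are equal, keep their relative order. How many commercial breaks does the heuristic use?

Sorted descending: 130, 60, 60, 60, 50, 50, 50, 50, 50, 40.
  130 → break 1 (new)  [load 130/160]
  60 → break 2 (new)  [load 60/160]
  60 → break 2  [load 120/160]
  60 → break 3 (new)  [load 60/160]
  50 → break 3  [load 110/160]
  50 → break 3  [load 160/160]
  50 → break 4 (new)  [load 50/160]
  50 → break 4  [load 100/160]
  50 → break 4  [load 150/160]
  40 → break 2  [load 160/160]
4 commercial breaks opened.

4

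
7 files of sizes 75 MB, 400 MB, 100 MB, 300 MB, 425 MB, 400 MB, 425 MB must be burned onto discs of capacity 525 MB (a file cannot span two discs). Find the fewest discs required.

5

Total = 425 + 425 + 400 + 400 + 300 + 100 + 75 = 2125 MB.
Lower bound: ⌈2125/525⌉ = 5 discs.
A packing using 5 discs:
  disc 1: 425 + 100 = 525
  disc 2: 425 + 75 = 500
  disc 3: 400 = 400
  disc 4: 400 = 400
  disc 5: 300 = 300
This matches the lower bound, so 5 is optimal.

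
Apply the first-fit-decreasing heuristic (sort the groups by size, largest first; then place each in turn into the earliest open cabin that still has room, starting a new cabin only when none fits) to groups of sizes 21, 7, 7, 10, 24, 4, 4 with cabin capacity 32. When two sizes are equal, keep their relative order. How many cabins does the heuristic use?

Sorted descending: 24, 21, 10, 7, 7, 4, 4.
  24 → cabin 1 (new)  [load 24/32]
  21 → cabin 2 (new)  [load 21/32]
  10 → cabin 2  [load 31/32]
  7 → cabin 1  [load 31/32]
  7 → cabin 3 (new)  [load 7/32]
  4 → cabin 3  [load 11/32]
  4 → cabin 3  [load 15/32]
3 cabins opened.

3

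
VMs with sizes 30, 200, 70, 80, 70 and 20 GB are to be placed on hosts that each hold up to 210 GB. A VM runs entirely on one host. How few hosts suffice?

Total = 200 + 80 + 70 + 70 + 30 + 20 = 470 GB.
Lower bound: ⌈470/210⌉ = 3 hosts.
A packing using 3 hosts:
  host 1: 200 = 200
  host 2: 80 + 70 + 30 + 20 = 200
  host 3: 70 = 70
This matches the lower bound, so 3 is optimal.

3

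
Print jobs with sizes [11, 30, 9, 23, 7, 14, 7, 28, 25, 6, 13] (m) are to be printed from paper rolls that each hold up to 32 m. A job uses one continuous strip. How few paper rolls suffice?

6

Total = 30 + 28 + 25 + 23 + 14 + 13 + 11 + 9 + 7 + 7 + 6 = 173 m.
Lower bound: ⌈173/32⌉ = 6 paper rolls.
A packing using 6 paper rolls:
  roll 1: 30 = 30
  roll 2: 28 = 28
  roll 3: 25 + 7 = 32
  roll 4: 23 + 9 = 32
  roll 5: 14 + 13 = 27
  roll 6: 11 + 7 + 6 = 24
This matches the lower bound, so 6 is optimal.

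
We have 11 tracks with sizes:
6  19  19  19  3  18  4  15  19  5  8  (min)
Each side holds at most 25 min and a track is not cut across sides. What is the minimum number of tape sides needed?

6

Total = 19 + 19 + 19 + 19 + 18 + 15 + 8 + 6 + 5 + 4 + 3 = 135 min.
Lower bound: ⌈135/25⌉ = 6 tape sides.
A packing using 6 tape sides:
  side 1: 19 + 6 = 25
  side 2: 19 + 5 = 24
  side 3: 19 + 4 = 23
  side 4: 19 + 3 = 22
  side 5: 18 = 18
  side 6: 15 + 8 = 23
This matches the lower bound, so 6 is optimal.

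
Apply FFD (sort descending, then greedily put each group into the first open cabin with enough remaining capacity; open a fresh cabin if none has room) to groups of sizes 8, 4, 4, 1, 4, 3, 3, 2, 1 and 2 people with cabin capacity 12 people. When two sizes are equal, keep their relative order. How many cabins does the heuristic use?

3

Sorted descending: 8, 4, 4, 4, 3, 3, 2, 2, 1, 1.
  8 → cabin 1 (new)  [load 8/12]
  4 → cabin 1  [load 12/12]
  4 → cabin 2 (new)  [load 4/12]
  4 → cabin 2  [load 8/12]
  3 → cabin 2  [load 11/12]
  3 → cabin 3 (new)  [load 3/12]
  2 → cabin 3  [load 5/12]
  2 → cabin 3  [load 7/12]
  1 → cabin 2  [load 12/12]
  1 → cabin 3  [load 8/12]
3 cabins opened.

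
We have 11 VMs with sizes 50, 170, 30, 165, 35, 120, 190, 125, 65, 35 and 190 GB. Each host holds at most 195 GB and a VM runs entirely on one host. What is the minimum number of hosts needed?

Total = 190 + 190 + 170 + 165 + 125 + 120 + 65 + 50 + 35 + 35 + 30 = 1175 GB.
Lower bound: ⌈1175/195⌉ = 7 hosts.
A packing using 7 hosts:
  host 1: 190 = 190
  host 2: 190 = 190
  host 3: 170 = 170
  host 4: 165 + 30 = 195
  host 5: 125 + 65 = 190
  host 6: 120 + 50 = 170
  host 7: 35 + 35 = 70
This matches the lower bound, so 7 is optimal.

7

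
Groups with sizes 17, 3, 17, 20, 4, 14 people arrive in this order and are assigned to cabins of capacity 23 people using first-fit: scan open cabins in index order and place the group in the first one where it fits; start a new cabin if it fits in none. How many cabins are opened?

  17 → cabin 1 (new)  [load 17/23]
  3 → cabin 1  [load 20/23]
  17 → cabin 2 (new)  [load 17/23]
  20 → cabin 3 (new)  [load 20/23]
  4 → cabin 2  [load 21/23]
  14 → cabin 4 (new)  [load 14/23]
4 cabins opened.

4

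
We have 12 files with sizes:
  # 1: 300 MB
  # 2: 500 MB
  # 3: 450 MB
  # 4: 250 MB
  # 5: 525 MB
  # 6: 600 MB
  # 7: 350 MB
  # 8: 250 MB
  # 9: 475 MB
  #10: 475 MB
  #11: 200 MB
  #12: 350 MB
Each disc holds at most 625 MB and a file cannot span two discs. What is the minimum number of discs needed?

9

Total = 600 + 525 + 500 + 475 + 475 + 450 + 350 + 350 + 300 + 250 + 250 + 200 = 4725 MB.
Lower bound: ⌈4725/625⌉ = 8 discs.
A packing using 9 discs:
  disc 1: 600 = 600
  disc 2: 525 = 525
  disc 3: 500 = 500
  disc 4: 475 = 475
  disc 5: 475 = 475
  disc 6: 450 = 450
  disc 7: 350 + 250 = 600
  disc 8: 350 + 250 = 600
  disc 9: 300 + 200 = 500
No arrangement into 8 discs stays within capacity, so 9 is optimal.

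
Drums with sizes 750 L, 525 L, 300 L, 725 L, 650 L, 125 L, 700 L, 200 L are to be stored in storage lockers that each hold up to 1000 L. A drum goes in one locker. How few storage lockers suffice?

5

Total = 750 + 725 + 700 + 650 + 525 + 300 + 200 + 125 = 3975 L.
Lower bound: ⌈3975/1000⌉ = 4 storage lockers.
Also, 5 drums each exceed 500 L, and no two of those can share a locker, so at least 5 storage lockers are needed.
A packing using 5 storage lockers:
  locker 1: 750 + 200 = 950
  locker 2: 725 + 125 = 850
  locker 3: 700 + 300 = 1000
  locker 4: 650 = 650
  locker 5: 525 = 525
This matches the lower bound, so 5 is optimal.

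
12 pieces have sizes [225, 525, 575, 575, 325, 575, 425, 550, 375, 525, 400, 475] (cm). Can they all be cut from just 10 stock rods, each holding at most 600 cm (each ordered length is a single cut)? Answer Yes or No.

No

Total = 5550 cm; ⌈5550/600⌉ = 10.
11 pieces each exceed half the capacity and cannot share a stock rod, forcing at least 11 stock rods.
At least 11 stock rods are required, but only 10 are allowed.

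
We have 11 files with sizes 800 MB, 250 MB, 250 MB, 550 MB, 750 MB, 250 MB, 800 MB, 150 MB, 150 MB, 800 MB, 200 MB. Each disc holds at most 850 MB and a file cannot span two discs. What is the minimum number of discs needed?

7

Total = 800 + 800 + 800 + 750 + 550 + 250 + 250 + 250 + 200 + 150 + 150 = 4950 MB.
Lower bound: ⌈4950/850⌉ = 6 discs.
A packing using 7 discs:
  disc 1: 800 = 800
  disc 2: 800 = 800
  disc 3: 800 = 800
  disc 4: 750 = 750
  disc 5: 550 + 250 = 800
  disc 6: 250 + 250 + 200 + 150 = 850
  disc 7: 150 = 150
No arrangement into 6 discs stays within capacity, so 7 is optimal.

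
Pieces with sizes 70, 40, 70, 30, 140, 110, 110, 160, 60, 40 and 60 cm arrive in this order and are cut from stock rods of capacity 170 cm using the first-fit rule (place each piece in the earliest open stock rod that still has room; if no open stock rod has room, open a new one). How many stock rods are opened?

6

  70 → stock rod 1 (new)  [load 70/170]
  40 → stock rod 1  [load 110/170]
  70 → stock rod 2 (new)  [load 70/170]
  30 → stock rod 1  [load 140/170]
  140 → stock rod 3 (new)  [load 140/170]
  110 → stock rod 4 (new)  [load 110/170]
  110 → stock rod 5 (new)  [load 110/170]
  160 → stock rod 6 (new)  [load 160/170]
  60 → stock rod 2  [load 130/170]
  40 → stock rod 2  [load 170/170]
  60 → stock rod 4  [load 170/170]
6 stock rods opened.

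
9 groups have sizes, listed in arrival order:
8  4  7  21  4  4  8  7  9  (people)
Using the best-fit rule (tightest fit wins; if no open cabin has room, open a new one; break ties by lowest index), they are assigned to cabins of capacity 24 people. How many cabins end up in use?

4

  8 → cabin 1 (new)  [load 8/24]
  4 → cabin 1  [load 12/24]
  7 → cabin 1  [load 19/24]
  21 → cabin 2 (new)  [load 21/24]
  4 → cabin 1  [load 23/24]
  4 → cabin 3 (new)  [load 4/24]
  8 → cabin 3  [load 12/24]
  7 → cabin 3  [load 19/24]
  9 → cabin 4 (new)  [load 9/24]
4 cabins opened.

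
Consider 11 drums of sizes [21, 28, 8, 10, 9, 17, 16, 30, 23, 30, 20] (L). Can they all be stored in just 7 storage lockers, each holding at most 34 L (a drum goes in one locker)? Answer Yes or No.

A valid assignment using 7 storage lockers:
  locker 1: 30 = 30
  locker 2: 30 = 30
  locker 3: 28 = 28
  locker 4: 23 + 10 = 33
  locker 5: 21 + 9 = 30
  locker 6: 20 + 8 = 28
  locker 7: 17 + 16 = 33
Every load is within 34 L, so 7 storage lockers suffice.

Yes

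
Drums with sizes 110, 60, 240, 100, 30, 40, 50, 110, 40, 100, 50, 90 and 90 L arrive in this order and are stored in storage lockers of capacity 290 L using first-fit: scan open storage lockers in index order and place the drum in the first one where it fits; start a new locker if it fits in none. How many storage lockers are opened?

  110 → locker 1 (new)  [load 110/290]
  60 → locker 1  [load 170/290]
  240 → locker 2 (new)  [load 240/290]
  100 → locker 1  [load 270/290]
  30 → locker 2  [load 270/290]
  40 → locker 3 (new)  [load 40/290]
  50 → locker 3  [load 90/290]
  110 → locker 3  [load 200/290]
  40 → locker 3  [load 240/290]
  100 → locker 4 (new)  [load 100/290]
  50 → locker 3  [load 290/290]
  90 → locker 4  [load 190/290]
  90 → locker 4  [load 280/290]
4 storage lockers opened.

4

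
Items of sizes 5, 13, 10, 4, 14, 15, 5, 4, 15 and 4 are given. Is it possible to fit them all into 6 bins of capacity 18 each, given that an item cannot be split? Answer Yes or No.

Yes

A valid assignment using 6 bins:
  bin 1: 15 = 15
  bin 2: 15 = 15
  bin 3: 14 + 4 = 18
  bin 4: 13 + 5 = 18
  bin 5: 10 + 5 = 15
  bin 6: 4 + 4 = 8
Every load is within 18, so 6 bins suffice.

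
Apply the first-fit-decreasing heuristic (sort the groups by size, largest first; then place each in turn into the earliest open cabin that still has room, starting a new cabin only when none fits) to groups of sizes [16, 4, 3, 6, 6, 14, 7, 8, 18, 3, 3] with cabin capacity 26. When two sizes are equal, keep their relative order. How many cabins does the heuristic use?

4

Sorted descending: 18, 16, 14, 8, 7, 6, 6, 4, 3, 3, 3.
  18 → cabin 1 (new)  [load 18/26]
  16 → cabin 2 (new)  [load 16/26]
  14 → cabin 3 (new)  [load 14/26]
  8 → cabin 1  [load 26/26]
  7 → cabin 2  [load 23/26]
  6 → cabin 3  [load 20/26]
  6 → cabin 3  [load 26/26]
  4 → cabin 4 (new)  [load 4/26]
  3 → cabin 2  [load 26/26]
  3 → cabin 4  [load 7/26]
  3 → cabin 4  [load 10/26]
4 cabins opened.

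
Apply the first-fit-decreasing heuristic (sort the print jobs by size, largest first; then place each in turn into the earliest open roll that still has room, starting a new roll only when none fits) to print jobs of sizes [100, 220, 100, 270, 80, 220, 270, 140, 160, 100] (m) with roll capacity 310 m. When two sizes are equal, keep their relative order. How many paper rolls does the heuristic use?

Sorted descending: 270, 270, 220, 220, 160, 140, 100, 100, 100, 80.
  270 → roll 1 (new)  [load 270/310]
  270 → roll 2 (new)  [load 270/310]
  220 → roll 3 (new)  [load 220/310]
  220 → roll 4 (new)  [load 220/310]
  160 → roll 5 (new)  [load 160/310]
  140 → roll 5  [load 300/310]
  100 → roll 6 (new)  [load 100/310]
  100 → roll 6  [load 200/310]
  100 → roll 6  [load 300/310]
  80 → roll 3  [load 300/310]
6 paper rolls opened.

6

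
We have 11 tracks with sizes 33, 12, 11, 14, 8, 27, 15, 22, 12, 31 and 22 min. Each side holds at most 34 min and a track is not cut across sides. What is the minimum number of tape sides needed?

Total = 33 + 31 + 27 + 22 + 22 + 15 + 14 + 12 + 12 + 11 + 8 = 207 min.
Lower bound: ⌈207/34⌉ = 7 tape sides.
A packing using 7 tape sides:
  side 1: 33 = 33
  side 2: 31 = 31
  side 3: 27 = 27
  side 4: 22 + 12 = 34
  side 5: 22 + 12 = 34
  side 6: 15 + 14 = 29
  side 7: 11 + 8 = 19
This matches the lower bound, so 7 is optimal.

7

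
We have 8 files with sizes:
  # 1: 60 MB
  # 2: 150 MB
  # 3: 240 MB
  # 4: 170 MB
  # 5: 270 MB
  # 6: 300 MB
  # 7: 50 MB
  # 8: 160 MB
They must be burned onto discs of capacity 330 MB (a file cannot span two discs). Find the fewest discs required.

5

Total = 300 + 270 + 240 + 170 + 160 + 150 + 60 + 50 = 1400 MB.
Lower bound: ⌈1400/330⌉ = 5 discs.
A packing using 5 discs:
  disc 1: 300 = 300
  disc 2: 270 + 60 = 330
  disc 3: 240 + 50 = 290
  disc 4: 170 + 160 = 330
  disc 5: 150 = 150
This matches the lower bound, so 5 is optimal.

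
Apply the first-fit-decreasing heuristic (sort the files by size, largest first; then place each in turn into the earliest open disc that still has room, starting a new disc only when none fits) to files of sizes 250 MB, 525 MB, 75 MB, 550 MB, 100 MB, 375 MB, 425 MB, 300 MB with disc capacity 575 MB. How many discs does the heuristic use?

5

Sorted descending: 550, 525, 425, 375, 300, 250, 100, 75.
  550 → disc 1 (new)  [load 550/575]
  525 → disc 2 (new)  [load 525/575]
  425 → disc 3 (new)  [load 425/575]
  375 → disc 4 (new)  [load 375/575]
  300 → disc 5 (new)  [load 300/575]
  250 → disc 5  [load 550/575]
  100 → disc 3  [load 525/575]
  75 → disc 4  [load 450/575]
5 discs opened.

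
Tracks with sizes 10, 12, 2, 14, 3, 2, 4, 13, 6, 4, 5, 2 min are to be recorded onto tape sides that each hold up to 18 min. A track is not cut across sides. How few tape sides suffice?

5

Total = 14 + 13 + 12 + 10 + 6 + 5 + 4 + 4 + 3 + 2 + 2 + 2 = 77 min.
Lower bound: ⌈77/18⌉ = 5 tape sides.
A packing using 5 tape sides:
  side 1: 14 + 4 = 18
  side 2: 13 + 5 = 18
  side 3: 12 + 6 = 18
  side 4: 10 + 4 + 3 = 17
  side 5: 2 + 2 + 2 = 6
This matches the lower bound, so 5 is optimal.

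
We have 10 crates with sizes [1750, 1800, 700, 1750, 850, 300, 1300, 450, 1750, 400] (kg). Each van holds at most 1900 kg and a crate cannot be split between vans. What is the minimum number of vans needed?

7

Total = 1800 + 1750 + 1750 + 1750 + 1300 + 850 + 700 + 450 + 400 + 300 = 11050 kg.
Lower bound: ⌈11050/1900⌉ = 6 vans.
A packing using 7 vans:
  van 1: 1800 = 1800
  van 2: 1750 = 1750
  van 3: 1750 = 1750
  van 4: 1750 = 1750
  van 5: 1300 + 450 = 1750
  van 6: 850 + 700 + 300 = 1850
  van 7: 400 = 400
No arrangement into 6 vans stays within capacity, so 7 is optimal.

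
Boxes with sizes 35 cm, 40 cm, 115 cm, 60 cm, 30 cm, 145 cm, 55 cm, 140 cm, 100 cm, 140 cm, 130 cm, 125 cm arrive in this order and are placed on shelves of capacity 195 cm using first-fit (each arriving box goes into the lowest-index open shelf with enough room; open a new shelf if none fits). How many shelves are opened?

8

  35 → shelf 1 (new)  [load 35/195]
  40 → shelf 1  [load 75/195]
  115 → shelf 1  [load 190/195]
  60 → shelf 2 (new)  [load 60/195]
  30 → shelf 2  [load 90/195]
  145 → shelf 3 (new)  [load 145/195]
  55 → shelf 2  [load 145/195]
  140 → shelf 4 (new)  [load 140/195]
  100 → shelf 5 (new)  [load 100/195]
  140 → shelf 6 (new)  [load 140/195]
  130 → shelf 7 (new)  [load 130/195]
  125 → shelf 8 (new)  [load 125/195]
8 shelves opened.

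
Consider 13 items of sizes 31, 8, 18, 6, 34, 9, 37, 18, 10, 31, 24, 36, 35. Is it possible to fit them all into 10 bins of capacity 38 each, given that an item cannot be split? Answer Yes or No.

A valid assignment using 9 bins:
  bin 1: 37 = 37
  bin 2: 36 = 36
  bin 3: 35 = 35
  bin 4: 34 = 34
  bin 5: 31 + 6 = 37
  bin 6: 31 = 31
  bin 7: 24 + 10 = 34
  bin 8: 18 + 18 = 36
  bin 9: 9 + 8 = 17
That uses only 9 ≤ 10, so 10 bins are enough.

Yes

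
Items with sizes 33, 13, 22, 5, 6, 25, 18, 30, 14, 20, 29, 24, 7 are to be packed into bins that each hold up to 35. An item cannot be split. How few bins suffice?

Total = 33 + 30 + 29 + 25 + 24 + 22 + 20 + 18 + 14 + 13 + 7 + 6 + 5 = 246.
Lower bound: ⌈246/35⌉ = 8 bins.
A packing using 8 bins:
  bin 1: 33 = 33
  bin 2: 30 + 5 = 35
  bin 3: 29 + 6 = 35
  bin 4: 25 + 7 = 32
  bin 5: 24 = 24
  bin 6: 22 + 13 = 35
  bin 7: 20 + 14 = 34
  bin 8: 18 = 18
This matches the lower bound, so 8 is optimal.

8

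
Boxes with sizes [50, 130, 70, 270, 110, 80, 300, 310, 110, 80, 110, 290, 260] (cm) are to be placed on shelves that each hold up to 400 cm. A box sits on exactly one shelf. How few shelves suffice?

6

Total = 310 + 300 + 290 + 270 + 260 + 130 + 110 + 110 + 110 + 80 + 80 + 70 + 50 = 2170 cm.
Lower bound: ⌈2170/400⌉ = 6 shelves.
A packing using 6 shelves:
  shelf 1: 310 + 80 = 390
  shelf 2: 300 + 80 = 380
  shelf 3: 290 + 110 = 400
  shelf 4: 270 + 130 = 400
  shelf 5: 260 + 110 = 370
  shelf 6: 110 + 70 + 50 = 230
This matches the lower bound, so 6 is optimal.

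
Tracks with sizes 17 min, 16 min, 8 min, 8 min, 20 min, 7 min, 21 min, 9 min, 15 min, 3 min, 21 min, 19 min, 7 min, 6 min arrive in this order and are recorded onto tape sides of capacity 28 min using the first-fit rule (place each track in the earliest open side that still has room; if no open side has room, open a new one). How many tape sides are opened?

7

  17 → side 1 (new)  [load 17/28]
  16 → side 2 (new)  [load 16/28]
  8 → side 1  [load 25/28]
  8 → side 2  [load 24/28]
  20 → side 3 (new)  [load 20/28]
  7 → side 3  [load 27/28]
  21 → side 4 (new)  [load 21/28]
  9 → side 5 (new)  [load 9/28]
  15 → side 5  [load 24/28]
  3 → side 1  [load 28/28]
  21 → side 6 (new)  [load 21/28]
  19 → side 7 (new)  [load 19/28]
  7 → side 4  [load 28/28]
  6 → side 6  [load 27/28]
7 tape sides opened.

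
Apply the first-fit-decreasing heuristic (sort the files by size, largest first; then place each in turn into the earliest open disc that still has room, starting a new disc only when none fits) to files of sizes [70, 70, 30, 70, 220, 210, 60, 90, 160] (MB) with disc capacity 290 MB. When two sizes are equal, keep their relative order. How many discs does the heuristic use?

Sorted descending: 220, 210, 160, 90, 70, 70, 70, 60, 30.
  220 → disc 1 (new)  [load 220/290]
  210 → disc 2 (new)  [load 210/290]
  160 → disc 3 (new)  [load 160/290]
  90 → disc 3  [load 250/290]
  70 → disc 1  [load 290/290]
  70 → disc 2  [load 280/290]
  70 → disc 4 (new)  [load 70/290]
  60 → disc 4  [load 130/290]
  30 → disc 3  [load 280/290]
4 discs opened.

4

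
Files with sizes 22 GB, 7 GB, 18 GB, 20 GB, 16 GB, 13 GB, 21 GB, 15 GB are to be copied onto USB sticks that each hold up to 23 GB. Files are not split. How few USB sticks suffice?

Total = 22 + 21 + 20 + 18 + 16 + 15 + 13 + 7 = 132 GB.
Lower bound: ⌈132/23⌉ = 6 USB sticks.
Also, 7 files each exceed 23/2 GB, and no two of those can share a USB stick, so at least 7 USB sticks are needed.
A packing using 7 USB sticks:
  USB stick 1: 22 = 22
  USB stick 2: 21 = 21
  USB stick 3: 20 = 20
  USB stick 4: 18 = 18
  USB stick 5: 16 + 7 = 23
  USB stick 6: 15 = 15
  USB stick 7: 13 = 13
This matches the lower bound, so 7 is optimal.

7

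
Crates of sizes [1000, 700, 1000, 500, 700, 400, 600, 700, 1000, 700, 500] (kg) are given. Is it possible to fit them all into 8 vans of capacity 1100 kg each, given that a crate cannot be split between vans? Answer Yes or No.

Total = 7800 kg; ⌈7800/1100⌉ = 8.
The bound of 8 does not rule out 8, but exhaustive search shows no assignment into 8 vans of capacity 1100 kg exists — the minimum is 9.

No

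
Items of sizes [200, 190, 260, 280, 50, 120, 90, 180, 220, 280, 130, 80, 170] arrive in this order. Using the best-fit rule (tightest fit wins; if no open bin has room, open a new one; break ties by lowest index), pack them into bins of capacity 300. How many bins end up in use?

  200 → bin 1 (new)  [load 200/300]
  190 → bin 2 (new)  [load 190/300]
  260 → bin 3 (new)  [load 260/300]
  280 → bin 4 (new)  [load 280/300]
  50 → bin 1  [load 250/300]
  120 → bin 5 (new)  [load 120/300]
  90 → bin 2  [load 280/300]
  180 → bin 5  [load 300/300]
  220 → bin 6 (new)  [load 220/300]
  280 → bin 7 (new)  [load 280/300]
  130 → bin 8 (new)  [load 130/300]
  80 → bin 6  [load 300/300]
  170 → bin 8  [load 300/300]
8 bins opened.

8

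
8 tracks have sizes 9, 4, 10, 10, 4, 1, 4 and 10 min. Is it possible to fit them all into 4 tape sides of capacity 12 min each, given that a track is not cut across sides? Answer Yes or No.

Total = 52 min; ⌈52/12⌉ = 5.
At least 5 tape sides are required, but only 4 are allowed.

No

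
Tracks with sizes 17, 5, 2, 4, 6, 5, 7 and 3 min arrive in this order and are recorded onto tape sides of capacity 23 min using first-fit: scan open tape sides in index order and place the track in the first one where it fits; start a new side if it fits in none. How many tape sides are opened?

  17 → side 1 (new)  [load 17/23]
  5 → side 1  [load 22/23]
  2 → side 2 (new)  [load 2/23]
  4 → side 2  [load 6/23]
  6 → side 2  [load 12/23]
  5 → side 2  [load 17/23]
  7 → side 3 (new)  [load 7/23]
  3 → side 2  [load 20/23]
3 tape sides opened.

3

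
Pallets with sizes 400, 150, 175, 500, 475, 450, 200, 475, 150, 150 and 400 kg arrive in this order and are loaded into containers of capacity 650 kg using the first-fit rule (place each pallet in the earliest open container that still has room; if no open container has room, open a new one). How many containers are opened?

  400 → container 1 (new)  [load 400/650]
  150 → container 1  [load 550/650]
  175 → container 2 (new)  [load 175/650]
  500 → container 3 (new)  [load 500/650]
  475 → container 2  [load 650/650]
  450 → container 4 (new)  [load 450/650]
  200 → container 4  [load 650/650]
  475 → container 5 (new)  [load 475/650]
  150 → container 3  [load 650/650]
  150 → container 5  [load 625/650]
  400 → container 6 (new)  [load 400/650]
6 containers opened.

6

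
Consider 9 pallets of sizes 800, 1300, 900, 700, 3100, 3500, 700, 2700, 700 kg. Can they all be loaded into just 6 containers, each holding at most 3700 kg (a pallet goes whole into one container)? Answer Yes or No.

A valid assignment using 5 containers:
  container 1: 3500 = 3500
  container 2: 3100 = 3100
  container 3: 2700 + 900 = 3600
  container 4: 1300 + 800 + 700 + 700 = 3500
  container 5: 700 = 700
That uses only 5 ≤ 6, so 6 containers are enough.

Yes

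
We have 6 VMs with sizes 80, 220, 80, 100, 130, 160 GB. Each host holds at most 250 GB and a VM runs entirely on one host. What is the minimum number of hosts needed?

4

Total = 220 + 160 + 130 + 100 + 80 + 80 = 770 GB.
Lower bound: ⌈770/250⌉ = 4 hosts.
A packing using 4 hosts:
  host 1: 220 = 220
  host 2: 160 + 80 = 240
  host 3: 130 + 100 = 230
  host 4: 80 = 80
This matches the lower bound, so 4 is optimal.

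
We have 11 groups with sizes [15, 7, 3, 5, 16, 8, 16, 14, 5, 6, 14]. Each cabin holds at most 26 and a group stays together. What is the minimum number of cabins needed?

Total = 16 + 16 + 15 + 14 + 14 + 8 + 7 + 6 + 5 + 5 + 3 = 109.
Lower bound: ⌈109/26⌉ = 5 cabins.
A packing using 5 cabins:
  cabin 1: 16 + 8 = 24
  cabin 2: 16 + 7 + 3 = 26
  cabin 3: 15 + 6 + 5 = 26
  cabin 4: 14 + 5 = 19
  cabin 5: 14 = 14
This matches the lower bound, so 5 is optimal.

5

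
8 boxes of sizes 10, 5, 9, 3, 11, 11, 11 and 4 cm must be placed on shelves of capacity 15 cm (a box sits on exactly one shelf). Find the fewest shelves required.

Total = 11 + 11 + 11 + 10 + 9 + 5 + 4 + 3 = 64 cm.
Lower bound: ⌈64/15⌉ = 5 shelves.
A packing using 5 shelves:
  shelf 1: 11 + 4 = 15
  shelf 2: 11 + 3 = 14
  shelf 3: 11 = 11
  shelf 4: 10 + 5 = 15
  shelf 5: 9 = 9
This matches the lower bound, so 5 is optimal.

5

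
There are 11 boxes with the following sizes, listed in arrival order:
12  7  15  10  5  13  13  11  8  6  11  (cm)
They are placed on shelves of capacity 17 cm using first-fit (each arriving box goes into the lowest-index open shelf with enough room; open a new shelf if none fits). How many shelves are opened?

  12 → shelf 1 (new)  [load 12/17]
  7 → shelf 2 (new)  [load 7/17]
  15 → shelf 3 (new)  [load 15/17]
  10 → shelf 2  [load 17/17]
  5 → shelf 1  [load 17/17]
  13 → shelf 4 (new)  [load 13/17]
  13 → shelf 5 (new)  [load 13/17]
  11 → shelf 6 (new)  [load 11/17]
  8 → shelf 7 (new)  [load 8/17]
  6 → shelf 6  [load 17/17]
  11 → shelf 8 (new)  [load 11/17]
8 shelves opened.

8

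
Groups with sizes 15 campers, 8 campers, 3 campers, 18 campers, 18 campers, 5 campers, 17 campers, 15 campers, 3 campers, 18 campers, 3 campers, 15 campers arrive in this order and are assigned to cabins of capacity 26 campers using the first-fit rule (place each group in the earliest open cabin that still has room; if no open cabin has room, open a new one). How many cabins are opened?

7

  15 → cabin 1 (new)  [load 15/26]
  8 → cabin 1  [load 23/26]
  3 → cabin 1  [load 26/26]
  18 → cabin 2 (new)  [load 18/26]
  18 → cabin 3 (new)  [load 18/26]
  5 → cabin 2  [load 23/26]
  17 → cabin 4 (new)  [load 17/26]
  15 → cabin 5 (new)  [load 15/26]
  3 → cabin 2  [load 26/26]
  18 → cabin 6 (new)  [load 18/26]
  3 → cabin 3  [load 21/26]
  15 → cabin 7 (new)  [load 15/26]
7 cabins opened.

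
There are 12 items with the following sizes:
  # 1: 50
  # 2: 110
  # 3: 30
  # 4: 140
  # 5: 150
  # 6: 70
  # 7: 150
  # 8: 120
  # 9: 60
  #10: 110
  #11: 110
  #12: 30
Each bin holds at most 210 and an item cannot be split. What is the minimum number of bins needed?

7

Total = 150 + 150 + 140 + 120 + 110 + 110 + 110 + 70 + 60 + 50 + 30 + 30 = 1130.
Lower bound: ⌈1130/210⌉ = 6 bins.
Also, 7 items each exceed 105, and no two of those can share a bin, so at least 7 bins are needed.
A packing using 7 bins:
  bin 1: 150 + 60 = 210
  bin 2: 150 + 50 = 200
  bin 3: 140 + 70 = 210
  bin 4: 120 + 30 + 30 = 180
  bin 5: 110 = 110
  bin 6: 110 = 110
  bin 7: 110 = 110
This matches the lower bound, so 7 is optimal.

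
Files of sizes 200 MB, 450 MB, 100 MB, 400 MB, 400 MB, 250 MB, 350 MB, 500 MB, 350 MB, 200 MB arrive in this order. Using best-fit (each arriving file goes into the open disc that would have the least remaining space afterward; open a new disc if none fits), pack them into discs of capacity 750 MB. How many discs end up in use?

5

  200 → disc 1 (new)  [load 200/750]
  450 → disc 1  [load 650/750]
  100 → disc 1  [load 750/750]
  400 → disc 2 (new)  [load 400/750]
  400 → disc 3 (new)  [load 400/750]
  250 → disc 2  [load 650/750]
  350 → disc 3  [load 750/750]
  500 → disc 4 (new)  [load 500/750]
  350 → disc 5 (new)  [load 350/750]
  200 → disc 4  [load 700/750]
5 discs opened.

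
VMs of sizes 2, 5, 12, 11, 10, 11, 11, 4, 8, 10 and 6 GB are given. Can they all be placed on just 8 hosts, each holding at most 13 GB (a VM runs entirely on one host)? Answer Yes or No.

A valid assignment using 8 hosts:
  host 1: 12 = 12
  host 2: 11 + 2 = 13
  host 3: 11 = 11
  host 4: 11 = 11
  host 5: 10 = 10
  host 6: 10 = 10
  host 7: 8 + 5 = 13
  host 8: 6 + 4 = 10
Every load is within 13 GB, so 8 hosts suffice.

Yes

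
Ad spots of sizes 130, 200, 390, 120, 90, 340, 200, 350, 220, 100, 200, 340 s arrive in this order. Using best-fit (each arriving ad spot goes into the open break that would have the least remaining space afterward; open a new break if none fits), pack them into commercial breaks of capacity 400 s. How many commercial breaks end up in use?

  130 → break 1 (new)  [load 130/400]
  200 → break 1  [load 330/400]
  390 → break 2 (new)  [load 390/400]
  120 → break 3 (new)  [load 120/400]
  90 → break 3  [load 210/400]
  340 → break 4 (new)  [load 340/400]
  200 → break 5 (new)  [load 200/400]
  350 → break 6 (new)  [load 350/400]
  220 → break 7 (new)  [load 220/400]
  100 → break 7  [load 320/400]
  200 → break 5  [load 400/400]
  340 → break 8 (new)  [load 340/400]
8 commercial breaks opened.

8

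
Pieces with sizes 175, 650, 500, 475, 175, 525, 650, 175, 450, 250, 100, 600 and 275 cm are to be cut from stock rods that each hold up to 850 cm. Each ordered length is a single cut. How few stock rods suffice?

Total = 650 + 650 + 600 + 525 + 500 + 475 + 450 + 275 + 250 + 175 + 175 + 175 + 100 = 5000 cm.
Lower bound: ⌈5000/850⌉ = 6 stock rods.
Also, 7 pieces each exceed 425 cm, and no two of those can share a stock rod, so at least 7 stock rods are needed.
A packing using 7 stock rods:
  stock rod 1: 650 + 175 = 825
  stock rod 2: 650 + 175 = 825
  stock rod 3: 600 + 250 = 850
  stock rod 4: 525 + 275 = 800
  stock rod 5: 500 + 175 + 100 = 775
  stock rod 6: 475 = 475
  stock rod 7: 450 = 450
This matches the lower bound, so 7 is optimal.

7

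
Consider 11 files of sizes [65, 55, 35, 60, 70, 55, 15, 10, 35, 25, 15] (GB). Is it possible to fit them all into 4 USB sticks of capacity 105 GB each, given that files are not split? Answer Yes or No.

No

Total = 440 GB; ⌈440/105⌉ = 5.
At least 5 USB sticks are required, but only 4 are allowed.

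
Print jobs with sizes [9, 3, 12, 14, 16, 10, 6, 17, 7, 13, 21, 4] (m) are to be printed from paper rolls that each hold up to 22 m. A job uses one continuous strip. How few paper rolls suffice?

7

Total = 21 + 17 + 16 + 14 + 13 + 12 + 10 + 9 + 7 + 6 + 4 + 3 = 132 m.
Lower bound: ⌈132/22⌉ = 6 paper rolls.
A packing using 7 paper rolls:
  roll 1: 21 = 21
  roll 2: 17 + 4 = 21
  roll 3: 16 + 6 = 22
  roll 4: 14 + 7 = 21
  roll 5: 13 + 9 = 22
  roll 6: 12 + 10 = 22
  roll 7: 3 = 3
No arrangement into 6 paper rolls stays within capacity, so 7 is optimal.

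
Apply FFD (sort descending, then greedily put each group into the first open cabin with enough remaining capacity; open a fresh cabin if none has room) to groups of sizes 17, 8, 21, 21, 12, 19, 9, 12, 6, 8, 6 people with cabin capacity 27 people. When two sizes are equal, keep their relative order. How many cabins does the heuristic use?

6

Sorted descending: 21, 21, 19, 17, 12, 12, 9, 8, 8, 6, 6.
  21 → cabin 1 (new)  [load 21/27]
  21 → cabin 2 (new)  [load 21/27]
  19 → cabin 3 (new)  [load 19/27]
  17 → cabin 4 (new)  [load 17/27]
  12 → cabin 5 (new)  [load 12/27]
  12 → cabin 5  [load 24/27]
  9 → cabin 4  [load 26/27]
  8 → cabin 3  [load 27/27]
  8 → cabin 6 (new)  [load 8/27]
  6 → cabin 1  [load 27/27]
  6 → cabin 2  [load 27/27]
6 cabins opened.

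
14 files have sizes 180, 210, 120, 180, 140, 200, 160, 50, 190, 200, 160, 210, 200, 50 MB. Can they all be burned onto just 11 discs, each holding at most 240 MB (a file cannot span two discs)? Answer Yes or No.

No

Total = 2250 MB; ⌈2250/240⌉ = 10.
11 files each exceed half the capacity and cannot share a disc, forcing at least 11 discs.
The bound of 11 does not rule out 11, but exhaustive search shows no assignment into 11 discs of capacity 240 MB exists — the minimum is 12.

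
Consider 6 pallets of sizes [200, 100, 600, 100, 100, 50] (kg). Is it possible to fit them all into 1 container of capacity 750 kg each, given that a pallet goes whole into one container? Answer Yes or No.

No

Total = 1150 kg; ⌈1150/750⌉ = 2.
At least 2 containers are required, but only 1 is allowed.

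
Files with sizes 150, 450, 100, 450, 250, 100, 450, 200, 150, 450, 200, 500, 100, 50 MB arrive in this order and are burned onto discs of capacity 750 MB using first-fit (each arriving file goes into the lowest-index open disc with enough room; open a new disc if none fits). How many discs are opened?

  150 → disc 1 (new)  [load 150/750]
  450 → disc 1  [load 600/750]
  100 → disc 1  [load 700/750]
  450 → disc 2 (new)  [load 450/750]
  250 → disc 2  [load 700/750]
  100 → disc 3 (new)  [load 100/750]
  450 → disc 3  [load 550/750]
  200 → disc 3  [load 750/750]
  150 → disc 4 (new)  [load 150/750]
  450 → disc 4  [load 600/750]
  200 → disc 5 (new)  [load 200/750]
  500 → disc 5  [load 700/750]
  100 → disc 4  [load 700/750]
  50 → disc 1  [load 750/750]
5 discs opened.

5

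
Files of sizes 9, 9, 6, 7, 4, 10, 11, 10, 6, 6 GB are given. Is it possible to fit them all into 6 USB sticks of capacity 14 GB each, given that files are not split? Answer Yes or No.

No

Total = 78 GB; ⌈78/14⌉ = 6.
The bound of 6 does not rule out 6, but exhaustive search shows no assignment into 6 USB sticks of capacity 14 GB exists — the minimum is 7.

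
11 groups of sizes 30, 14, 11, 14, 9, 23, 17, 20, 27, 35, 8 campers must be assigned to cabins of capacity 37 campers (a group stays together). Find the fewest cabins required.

Total = 35 + 30 + 27 + 23 + 20 + 17 + 14 + 14 + 11 + 9 + 8 = 208 campers.
Lower bound: ⌈208/37⌉ = 6 cabins.
A packing using 6 cabins:
  cabin 1: 35 = 35
  cabin 2: 30 = 30
  cabin 3: 27 + 9 = 36
  cabin 4: 23 + 14 = 37
  cabin 5: 20 + 17 = 37
  cabin 6: 14 + 11 + 8 = 33
This matches the lower bound, so 6 is optimal.

6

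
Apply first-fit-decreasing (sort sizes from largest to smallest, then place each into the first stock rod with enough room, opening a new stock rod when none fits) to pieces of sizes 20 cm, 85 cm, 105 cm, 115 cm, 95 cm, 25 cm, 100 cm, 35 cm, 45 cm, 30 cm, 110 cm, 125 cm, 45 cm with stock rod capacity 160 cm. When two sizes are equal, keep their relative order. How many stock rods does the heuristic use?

7

Sorted descending: 125, 115, 110, 105, 100, 95, 85, 45, 45, 35, 30, 25, 20.
  125 → stock rod 1 (new)  [load 125/160]
  115 → stock rod 2 (new)  [load 115/160]
  110 → stock rod 3 (new)  [load 110/160]
  105 → stock rod 4 (new)  [load 105/160]
  100 → stock rod 5 (new)  [load 100/160]
  95 → stock rod 6 (new)  [load 95/160]
  85 → stock rod 7 (new)  [load 85/160]
  45 → stock rod 2  [load 160/160]
  45 → stock rod 3  [load 155/160]
  35 → stock rod 1  [load 160/160]
  30 → stock rod 4  [load 135/160]
  25 → stock rod 4  [load 160/160]
  20 → stock rod 5  [load 120/160]
7 stock rods opened.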